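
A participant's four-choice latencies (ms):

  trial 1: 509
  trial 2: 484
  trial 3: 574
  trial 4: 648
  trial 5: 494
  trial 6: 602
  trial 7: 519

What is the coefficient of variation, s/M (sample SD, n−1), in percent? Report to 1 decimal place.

n = 7, Σ = 3830, M = 547.1429
Σ(x−M)² = 22960.857; s = √(22960.857/6) = 61.8612
CV = 61.8612 / 547.1429 = 0.11306 = 11.306%

11.3%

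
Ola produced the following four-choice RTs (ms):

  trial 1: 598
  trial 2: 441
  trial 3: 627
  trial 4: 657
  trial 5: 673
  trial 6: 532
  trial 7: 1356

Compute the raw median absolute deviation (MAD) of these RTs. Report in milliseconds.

Sorted: 441, 532, 598, 627, 657, 673, 1356 → median = 627
|x − 627|: 29, 186, 0, 30, 46, 95, 729
Sorted deviations: 0, 29, 30, 46, 95, 186, 729 → MAD = 46

46 ms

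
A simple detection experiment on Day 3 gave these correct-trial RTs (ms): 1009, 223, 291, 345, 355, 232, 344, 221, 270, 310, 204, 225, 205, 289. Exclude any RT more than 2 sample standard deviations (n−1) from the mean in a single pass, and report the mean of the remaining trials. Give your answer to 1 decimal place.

270.3 ms

n = 14, ΣRT = 4523, M = 323.071
Σ(x−M)² = 544076.93; s = √(544076.93/13) = 204.578
Cutoffs: 323.071 ± 2·204.578 → [-86.1, 732.2]
Outside: 1009 → excluded.
Retained (n=13): Σ = 3514, mean = 3514/13 = 270.308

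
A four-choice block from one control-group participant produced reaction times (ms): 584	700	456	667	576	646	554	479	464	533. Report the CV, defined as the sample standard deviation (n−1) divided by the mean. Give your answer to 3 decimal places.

n = 10, Σ = 5659, M = 565.9000
Σ(x−M)² = 66286.900; s = √(66286.900/9) = 85.8208
CV = 85.8208 / 565.9000 = 0.15165

0.152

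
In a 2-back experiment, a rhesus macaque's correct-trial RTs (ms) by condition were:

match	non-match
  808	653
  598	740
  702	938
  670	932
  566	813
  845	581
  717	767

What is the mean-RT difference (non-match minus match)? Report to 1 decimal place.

74.0 ms

M(match) = 4906/7 = 700.857
M(non-match) = 5424/7 = 774.857
Difference = 774.857 − 700.857 = 74.000 ms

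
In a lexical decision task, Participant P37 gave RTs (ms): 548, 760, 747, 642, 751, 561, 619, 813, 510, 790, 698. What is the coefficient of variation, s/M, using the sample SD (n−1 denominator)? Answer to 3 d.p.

n = 11, Σ = 7439, M = 676.2727
Σ(x−M)² = 111540.182; s = √(111540.182/10) = 105.6126
CV = 105.6126 / 676.2727 = 0.15617

0.156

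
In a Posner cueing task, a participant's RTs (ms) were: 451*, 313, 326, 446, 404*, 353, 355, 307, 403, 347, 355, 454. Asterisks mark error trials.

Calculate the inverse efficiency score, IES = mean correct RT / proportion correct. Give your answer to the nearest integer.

439 ms

Correct trials (n=10): 313, 326, 446, 353, 355, 307, 403, 347, 355, 454
Mean correct RT = 3659/10 = 365.9000 ms
Proportion correct = 10/12
IES = 365.9000 / (10/12) = 439.080 ms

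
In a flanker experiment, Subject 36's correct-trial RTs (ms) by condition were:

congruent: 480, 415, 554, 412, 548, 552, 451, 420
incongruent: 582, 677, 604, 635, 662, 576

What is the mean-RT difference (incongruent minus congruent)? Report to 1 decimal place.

143.7 ms

M(congruent) = 3832/8 = 479.000
M(incongruent) = 3736/6 = 622.667
Difference = 622.667 − 479.000 = 143.667 ms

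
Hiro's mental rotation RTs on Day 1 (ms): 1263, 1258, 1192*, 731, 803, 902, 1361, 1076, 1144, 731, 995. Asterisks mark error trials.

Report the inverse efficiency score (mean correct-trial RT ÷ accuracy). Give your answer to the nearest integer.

1129 ms

Correct trials (n=10): 1263, 1258, 731, 803, 902, 1361, 1076, 1144, 731, 995
Mean correct RT = 10264/10 = 1026.4000 ms
Proportion correct = 10/11
IES = 1026.4000 / (10/11) = 1129.040 ms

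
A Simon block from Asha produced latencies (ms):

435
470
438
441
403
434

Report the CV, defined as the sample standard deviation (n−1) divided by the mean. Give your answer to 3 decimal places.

0.049

n = 6, Σ = 2621, M = 436.8333
Σ(x−M)² = 2274.833; s = √(2274.833/5) = 21.3299
CV = 21.3299 / 436.8333 = 0.04883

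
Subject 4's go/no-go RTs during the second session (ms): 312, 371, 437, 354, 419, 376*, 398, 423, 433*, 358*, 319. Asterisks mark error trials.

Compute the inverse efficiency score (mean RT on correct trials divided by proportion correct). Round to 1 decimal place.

521.3 ms

Correct trials (n=8): 312, 371, 437, 354, 419, 398, 423, 319
Mean correct RT = 3033/8 = 379.1250 ms
Proportion correct = 8/11
IES = 379.1250 / (8/11) = 521.297 ms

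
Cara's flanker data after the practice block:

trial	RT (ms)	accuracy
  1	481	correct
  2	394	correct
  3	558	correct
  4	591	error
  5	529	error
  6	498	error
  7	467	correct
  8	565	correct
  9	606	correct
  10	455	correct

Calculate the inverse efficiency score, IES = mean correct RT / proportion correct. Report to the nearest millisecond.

720 ms

Correct trials (n=7): 481, 394, 558, 467, 565, 606, 455
Mean correct RT = 3526/7 = 503.7143 ms
Proportion correct = 7/10
IES = 503.7143 / (7/10) = 719.592 ms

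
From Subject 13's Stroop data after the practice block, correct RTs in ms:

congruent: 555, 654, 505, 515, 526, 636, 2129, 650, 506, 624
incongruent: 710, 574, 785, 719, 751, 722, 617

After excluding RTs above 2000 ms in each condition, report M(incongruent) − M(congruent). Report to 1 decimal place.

congruent: exclude 2129
M(congruent) = 5171/9 = 574.556
M(incongruent) = 4878/7 = 696.857
Difference = 696.857 − 574.556 = 122.302 ms

122.3 ms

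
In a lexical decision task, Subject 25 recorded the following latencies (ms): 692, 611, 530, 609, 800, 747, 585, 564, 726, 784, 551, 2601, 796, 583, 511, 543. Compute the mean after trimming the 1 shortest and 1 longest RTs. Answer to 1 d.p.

Sorted: 511, 530, 543, 551, 564, 583, 585, 609, 611, 692, 726, 747, 784, 796, 800, 2601
Drop lowest 1 (511) and highest 1 (2601)
Remaining (n=14): Σ = 9121, mean = 9121/14 = 651.500

651.5 ms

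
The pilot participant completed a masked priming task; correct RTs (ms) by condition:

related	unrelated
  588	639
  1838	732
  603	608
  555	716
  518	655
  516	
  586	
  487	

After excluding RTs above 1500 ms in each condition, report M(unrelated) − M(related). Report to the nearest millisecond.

related: exclude 1838
M(related) = 3853/7 = 550.429
M(unrelated) = 3350/5 = 670.000
Difference = 670.000 − 550.429 = 119.571 ms

120 ms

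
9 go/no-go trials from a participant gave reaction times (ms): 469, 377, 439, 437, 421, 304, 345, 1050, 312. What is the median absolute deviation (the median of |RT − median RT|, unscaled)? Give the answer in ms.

48 ms

Sorted: 304, 312, 345, 377, 421, 437, 439, 469, 1050 → median = 421
|x − 421|: 48, 44, 18, 16, 0, 117, 76, 629, 109
Sorted deviations: 0, 16, 18, 44, 48, 76, 109, 117, 629 → MAD = 48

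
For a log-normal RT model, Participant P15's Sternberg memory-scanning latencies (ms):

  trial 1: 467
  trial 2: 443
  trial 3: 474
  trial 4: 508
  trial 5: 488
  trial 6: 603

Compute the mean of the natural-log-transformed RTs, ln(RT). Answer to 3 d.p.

ln(RT): 6.1463, 6.0936, 6.1612, 6.2305, 6.1903, 6.4019
Σ ln(RT) = 37.2238
Mean = 37.2238/6 = 6.20397

6.204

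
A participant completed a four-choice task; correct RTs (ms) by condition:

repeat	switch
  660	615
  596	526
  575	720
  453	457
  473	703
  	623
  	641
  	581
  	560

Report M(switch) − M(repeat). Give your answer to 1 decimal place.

51.5 ms

M(repeat) = 2757/5 = 551.400
M(switch) = 5426/9 = 602.889
Difference = 602.889 − 551.400 = 51.489 ms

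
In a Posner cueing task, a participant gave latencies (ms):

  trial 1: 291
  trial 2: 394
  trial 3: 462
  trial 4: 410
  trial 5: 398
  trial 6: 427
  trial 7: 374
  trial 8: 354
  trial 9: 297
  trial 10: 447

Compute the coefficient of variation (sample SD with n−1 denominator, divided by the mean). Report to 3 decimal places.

0.150

n = 10, Σ = 3854, M = 385.4000
Σ(x−M)² = 30072.400; s = √(30072.400/9) = 57.8047
CV = 57.8047 / 385.4000 = 0.14999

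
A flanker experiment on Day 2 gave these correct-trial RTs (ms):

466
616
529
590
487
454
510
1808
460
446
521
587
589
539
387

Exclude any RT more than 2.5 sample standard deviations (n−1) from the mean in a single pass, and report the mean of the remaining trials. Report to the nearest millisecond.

n = 15, ΣRT = 8989, M = 599.267
Σ(x−M)² = 1623730.93; s = √(1623730.93/14) = 340.560
Cutoffs: 599.267 ± 2.5·340.560 → [-252.1, 1450.7]
Outside: 1808 → excluded.
Retained (n=14): Σ = 7181, mean = 7181/14 = 512.929

513 ms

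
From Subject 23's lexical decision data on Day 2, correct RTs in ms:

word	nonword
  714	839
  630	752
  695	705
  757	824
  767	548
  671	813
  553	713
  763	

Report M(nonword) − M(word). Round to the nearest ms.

M(word) = 5550/8 = 693.750
M(nonword) = 5194/7 = 742.000
Difference = 742.000 − 693.750 = 48.250 ms

48 ms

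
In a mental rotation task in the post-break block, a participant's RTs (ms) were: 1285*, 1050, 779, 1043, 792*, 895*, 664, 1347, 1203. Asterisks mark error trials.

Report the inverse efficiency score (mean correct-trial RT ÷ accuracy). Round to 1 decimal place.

Correct trials (n=6): 1050, 779, 1043, 664, 1347, 1203
Mean correct RT = 6086/6 = 1014.3333 ms
Proportion correct = 6/9
IES = 1014.3333 / (6/9) = 1521.500 ms

1521.5 ms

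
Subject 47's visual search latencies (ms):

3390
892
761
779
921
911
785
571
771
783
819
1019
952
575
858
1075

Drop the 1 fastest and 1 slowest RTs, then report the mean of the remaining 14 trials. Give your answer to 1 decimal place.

Sorted: 571, 575, 761, 771, 779, 783, 785, 819, 858, 892, 911, 921, 952, 1019, 1075, 3390
Drop lowest 1 (571) and highest 1 (3390)
Remaining (n=14): Σ = 11901, mean = 11901/14 = 850.071

850.1 ms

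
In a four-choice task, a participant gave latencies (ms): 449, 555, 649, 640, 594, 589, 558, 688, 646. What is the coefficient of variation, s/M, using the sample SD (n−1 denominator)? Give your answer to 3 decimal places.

n = 9, Σ = 5368, M = 596.4444
Σ(x−M)² = 40494.222; s = √(40494.222/8) = 71.1462
CV = 71.1462 / 596.4444 = 0.11928

0.119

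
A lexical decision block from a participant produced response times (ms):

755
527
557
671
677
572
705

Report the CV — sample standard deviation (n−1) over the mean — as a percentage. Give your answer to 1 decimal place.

13.4%

n = 7, Σ = 4464, M = 637.7143
Σ(x−M)² = 44025.429; s = √(44025.429/6) = 85.6596
CV = 85.6596 / 637.7143 = 0.13432 = 13.432%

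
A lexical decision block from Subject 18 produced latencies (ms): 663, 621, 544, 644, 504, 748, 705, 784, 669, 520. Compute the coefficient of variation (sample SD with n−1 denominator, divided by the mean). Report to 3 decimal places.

0.148

n = 10, Σ = 6402, M = 640.2000
Σ(x−M)² = 80483.600; s = √(80483.600/9) = 94.5654
CV = 94.5654 / 640.2000 = 0.14771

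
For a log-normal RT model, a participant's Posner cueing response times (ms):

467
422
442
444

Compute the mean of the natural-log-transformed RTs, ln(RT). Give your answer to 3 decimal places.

6.095

ln(RT): 6.1463, 6.0450, 6.0913, 6.0958
Σ ln(RT) = 24.3785
Mean = 24.3785/4 = 6.09462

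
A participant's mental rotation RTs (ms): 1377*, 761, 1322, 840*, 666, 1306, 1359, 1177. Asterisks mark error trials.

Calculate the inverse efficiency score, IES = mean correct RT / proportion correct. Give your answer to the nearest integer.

Correct trials (n=6): 761, 1322, 666, 1306, 1359, 1177
Mean correct RT = 6591/6 = 1098.5000 ms
Proportion correct = 6/8
IES = 1098.5000 / (6/8) = 1464.667 ms

1465 ms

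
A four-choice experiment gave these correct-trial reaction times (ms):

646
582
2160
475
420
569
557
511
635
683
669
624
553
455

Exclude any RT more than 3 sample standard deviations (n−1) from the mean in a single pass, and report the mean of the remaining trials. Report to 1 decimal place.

567.6 ms

n = 14, ΣRT = 9539, M = 681.357
Σ(x−M)² = 2438815.21; s = √(2438815.21/13) = 433.130
Cutoffs: 681.357 ± 3·433.130 → [-618.0, 1980.7]
Outside: 2160 → excluded.
Retained (n=13): Σ = 7379, mean = 7379/13 = 567.615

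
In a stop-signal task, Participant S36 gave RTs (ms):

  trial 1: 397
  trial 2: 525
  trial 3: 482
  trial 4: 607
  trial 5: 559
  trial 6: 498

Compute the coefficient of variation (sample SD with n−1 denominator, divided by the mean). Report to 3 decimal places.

n = 6, Σ = 3068, M = 511.3333
Σ(x−M)² = 25721.333; s = √(25721.333/5) = 71.7235
CV = 71.7235 / 511.3333 = 0.14027

0.140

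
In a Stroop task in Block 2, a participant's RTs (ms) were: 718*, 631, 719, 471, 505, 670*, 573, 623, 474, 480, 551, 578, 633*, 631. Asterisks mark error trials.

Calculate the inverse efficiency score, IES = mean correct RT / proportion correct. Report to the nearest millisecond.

Correct trials (n=11): 631, 719, 471, 505, 573, 623, 474, 480, 551, 578, 631
Mean correct RT = 6236/11 = 566.9091 ms
Proportion correct = 11/14
IES = 566.9091 / (11/14) = 721.521 ms

722 ms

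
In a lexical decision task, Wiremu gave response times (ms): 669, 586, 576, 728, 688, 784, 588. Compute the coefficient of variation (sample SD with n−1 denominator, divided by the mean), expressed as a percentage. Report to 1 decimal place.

12.2%

n = 7, Σ = 4619, M = 659.8571
Σ(x−M)² = 38580.857; s = √(38580.857/6) = 80.1882
CV = 80.1882 / 659.8571 = 0.12152 = 12.152%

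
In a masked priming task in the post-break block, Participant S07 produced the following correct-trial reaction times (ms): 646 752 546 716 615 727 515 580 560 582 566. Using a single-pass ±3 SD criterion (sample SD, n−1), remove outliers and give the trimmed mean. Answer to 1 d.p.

n = 11, ΣRT = 6805, M = 618.636
Σ(x−M)² = 64830.55; s = √(64830.55/10) = 80.517
Cutoffs: 618.636 ± 3·80.517 → [377.1, 860.2]
No RTs fall outside the cutoffs; all 11 retained. Mean = 6805/11 = 618.636

618.6 ms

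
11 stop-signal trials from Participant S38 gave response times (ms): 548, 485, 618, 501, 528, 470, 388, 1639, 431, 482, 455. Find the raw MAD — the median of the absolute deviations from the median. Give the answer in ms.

43 ms

Sorted: 388, 431, 455, 470, 482, 485, 501, 528, 548, 618, 1639 → median = 485
|x − 485|: 63, 0, 133, 16, 43, 15, 97, 1154, 54, 3, 30
Sorted deviations: 0, 3, 15, 16, 30, 43, 54, 63, 97, 133, 1154 → MAD = 43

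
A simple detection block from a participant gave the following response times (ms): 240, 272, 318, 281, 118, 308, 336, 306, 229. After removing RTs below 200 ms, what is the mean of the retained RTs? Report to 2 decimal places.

Excluded: 118
Retained (n=8): Σ = 2290
Mean = 2290/8 = 286.2500

286.25 ms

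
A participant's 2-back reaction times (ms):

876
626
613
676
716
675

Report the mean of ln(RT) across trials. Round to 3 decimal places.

ln(RT): 6.7754, 6.4394, 6.4184, 6.5162, 6.5737, 6.5147
Σ ln(RT) = 39.2377
Mean = 39.2377/6 = 6.53961

6.540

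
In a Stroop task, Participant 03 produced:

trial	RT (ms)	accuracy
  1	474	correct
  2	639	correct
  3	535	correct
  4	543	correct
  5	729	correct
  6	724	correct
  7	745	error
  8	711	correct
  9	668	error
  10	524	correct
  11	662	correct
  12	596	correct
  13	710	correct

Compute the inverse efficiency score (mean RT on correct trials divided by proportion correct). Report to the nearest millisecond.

736 ms

Correct trials (n=11): 474, 639, 535, 543, 729, 724, 711, 524, 662, 596, 710
Mean correct RT = 6847/11 = 622.4545 ms
Proportion correct = 11/13
IES = 622.4545 / (11/13) = 735.628 ms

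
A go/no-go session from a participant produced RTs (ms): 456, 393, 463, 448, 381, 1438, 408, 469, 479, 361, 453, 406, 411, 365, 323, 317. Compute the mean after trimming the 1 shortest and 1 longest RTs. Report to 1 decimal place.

Sorted: 317, 323, 361, 365, 381, 393, 406, 408, 411, 448, 453, 456, 463, 469, 479, 1438
Drop lowest 1 (317) and highest 1 (1438)
Remaining (n=14): Σ = 5816, mean = 5816/14 = 415.429

415.4 ms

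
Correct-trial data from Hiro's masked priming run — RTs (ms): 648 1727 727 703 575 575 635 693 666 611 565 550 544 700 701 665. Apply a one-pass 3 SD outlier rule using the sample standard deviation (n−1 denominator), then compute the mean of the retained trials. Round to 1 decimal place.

n = 16, ΣRT = 11285, M = 705.312
Σ(x−M)² = 1168607.44; s = √(1168607.44/15) = 279.119
Cutoffs: 705.312 ± 3·279.119 → [-132.0, 1542.7]
Outside: 1727 → excluded.
Retained (n=15): Σ = 9558, mean = 9558/15 = 637.200

637.2 ms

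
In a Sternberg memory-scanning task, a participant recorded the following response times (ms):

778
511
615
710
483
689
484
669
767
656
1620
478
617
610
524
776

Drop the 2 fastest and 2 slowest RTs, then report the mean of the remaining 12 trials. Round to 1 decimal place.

635.7 ms

Sorted: 478, 483, 484, 511, 524, 610, 615, 617, 656, 669, 689, 710, 767, 776, 778, 1620
Drop lowest 2 (478, 483) and highest 2 (778, 1620)
Remaining (n=12): Σ = 7628, mean = 7628/12 = 635.667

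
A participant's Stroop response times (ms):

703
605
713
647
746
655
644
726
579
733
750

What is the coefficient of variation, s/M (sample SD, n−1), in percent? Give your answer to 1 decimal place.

8.6%

n = 11, Σ = 7501, M = 681.9091
Σ(x−M)² = 34594.909; s = √(34594.909/10) = 58.8174
CV = 58.8174 / 681.9091 = 0.08625 = 8.625%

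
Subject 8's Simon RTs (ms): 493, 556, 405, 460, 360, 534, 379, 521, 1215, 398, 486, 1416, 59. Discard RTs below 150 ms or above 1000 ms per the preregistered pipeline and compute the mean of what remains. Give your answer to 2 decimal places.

459.20 ms

Excluded: 59, 1215, 1416
Retained (n=10): Σ = 4592
Mean = 4592/10 = 459.2000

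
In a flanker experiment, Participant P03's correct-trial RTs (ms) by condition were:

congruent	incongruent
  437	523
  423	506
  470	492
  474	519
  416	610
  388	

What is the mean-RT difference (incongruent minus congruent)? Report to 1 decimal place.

M(congruent) = 2608/6 = 434.667
M(incongruent) = 2650/5 = 530.000
Difference = 530.000 − 434.667 = 95.333 ms

95.3 ms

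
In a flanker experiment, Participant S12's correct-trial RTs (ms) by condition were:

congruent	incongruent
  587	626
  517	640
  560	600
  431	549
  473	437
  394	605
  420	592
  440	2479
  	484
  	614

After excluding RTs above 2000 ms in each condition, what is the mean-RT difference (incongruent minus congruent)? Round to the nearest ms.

incongruent: exclude 2479
M(congruent) = 3822/8 = 477.750
M(incongruent) = 5147/9 = 571.889
Difference = 571.889 − 477.750 = 94.139 ms

94 ms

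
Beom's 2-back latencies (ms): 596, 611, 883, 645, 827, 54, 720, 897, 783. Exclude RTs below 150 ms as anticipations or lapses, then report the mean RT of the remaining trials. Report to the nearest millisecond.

Excluded: 54
Retained (n=8): Σ = 5962
Mean = 5962/8 = 745.2500

745 ms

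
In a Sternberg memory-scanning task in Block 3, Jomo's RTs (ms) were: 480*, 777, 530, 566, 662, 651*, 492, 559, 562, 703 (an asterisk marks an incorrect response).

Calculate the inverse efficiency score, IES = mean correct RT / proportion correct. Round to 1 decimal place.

758.0 ms

Correct trials (n=8): 777, 530, 566, 662, 492, 559, 562, 703
Mean correct RT = 4851/8 = 606.3750 ms
Proportion correct = 8/10
IES = 606.3750 / (8/10) = 757.969 ms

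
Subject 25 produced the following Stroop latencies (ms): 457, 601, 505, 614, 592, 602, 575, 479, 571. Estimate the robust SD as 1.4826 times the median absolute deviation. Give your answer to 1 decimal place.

Sorted: 457, 479, 505, 571, 575, 592, 601, 602, 614 → median = 575
|x − 575| sorted: 0, 4, 17, 26, 27, 39, 70, 96, 118 → MAD = 27
Robust SD ≈ 1.4826 × 27 = 40.030

40.0 ms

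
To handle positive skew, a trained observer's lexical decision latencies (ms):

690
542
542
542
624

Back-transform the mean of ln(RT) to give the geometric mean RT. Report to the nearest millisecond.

ln(RT): 6.5367, 6.2953, 6.2953, 6.2953, 6.4362
Mean ln(RT) = 31.8586/5 = 6.37173
Geometric mean = exp(6.37173) = 585.07 ms

585 ms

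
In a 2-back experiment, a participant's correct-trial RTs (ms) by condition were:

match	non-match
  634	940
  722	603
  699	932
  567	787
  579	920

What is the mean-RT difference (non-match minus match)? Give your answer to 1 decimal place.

196.2 ms

M(match) = 3201/5 = 640.200
M(non-match) = 4182/5 = 836.400
Difference = 836.400 − 640.200 = 196.200 ms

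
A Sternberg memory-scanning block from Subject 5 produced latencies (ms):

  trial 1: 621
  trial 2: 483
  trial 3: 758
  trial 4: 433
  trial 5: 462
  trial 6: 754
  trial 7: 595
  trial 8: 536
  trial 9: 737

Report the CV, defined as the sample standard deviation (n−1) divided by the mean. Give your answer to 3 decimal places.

0.215

n = 9, Σ = 5379, M = 597.6667
Σ(x−M)² = 132584.000; s = √(132584.000/8) = 128.7362
CV = 128.7362 / 597.6667 = 0.21540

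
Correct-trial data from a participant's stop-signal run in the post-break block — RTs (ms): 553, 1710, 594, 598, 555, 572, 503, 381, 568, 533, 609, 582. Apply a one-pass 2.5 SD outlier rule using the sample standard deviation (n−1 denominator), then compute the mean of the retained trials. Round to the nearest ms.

550 ms

n = 12, ΣRT = 7758, M = 646.500
Σ(x−M)² = 1274499.00; s = √(1274499.00/11) = 340.387
Cutoffs: 646.500 ± 2.5·340.387 → [-204.5, 1497.5]
Outside: 1710 → excluded.
Retained (n=11): Σ = 6048, mean = 6048/11 = 549.818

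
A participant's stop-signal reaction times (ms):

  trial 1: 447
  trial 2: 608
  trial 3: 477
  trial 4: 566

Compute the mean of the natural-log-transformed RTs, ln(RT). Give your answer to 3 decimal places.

ln(RT): 6.1026, 6.4102, 6.1675, 6.3386
Σ ln(RT) = 25.0188
Mean = 25.0188/4 = 6.25471

6.255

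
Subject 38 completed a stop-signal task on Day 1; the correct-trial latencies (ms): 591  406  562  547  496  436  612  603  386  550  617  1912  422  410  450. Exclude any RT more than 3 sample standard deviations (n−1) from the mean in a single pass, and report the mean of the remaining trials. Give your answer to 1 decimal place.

506.3 ms

n = 15, ΣRT = 9000, M = 600.000
Σ(x−M)² = 1940048.00; s = √(1940048.00/14) = 372.256
Cutoffs: 600.000 ± 3·372.256 → [-516.8, 1716.8]
Outside: 1912 → excluded.
Retained (n=14): Σ = 7088, mean = 7088/14 = 506.286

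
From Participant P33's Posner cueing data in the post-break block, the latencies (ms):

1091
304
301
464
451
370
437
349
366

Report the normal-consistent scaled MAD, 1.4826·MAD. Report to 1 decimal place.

Sorted: 301, 304, 349, 366, 370, 437, 451, 464, 1091 → median = 370
|x − 370| sorted: 0, 4, 21, 66, 67, 69, 81, 94, 721 → MAD = 67
Robust SD ≈ 1.4826 × 67 = 99.334

99.3 ms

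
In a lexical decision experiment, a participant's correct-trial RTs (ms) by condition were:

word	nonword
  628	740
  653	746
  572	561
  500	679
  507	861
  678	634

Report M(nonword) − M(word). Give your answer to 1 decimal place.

113.8 ms

M(word) = 3538/6 = 589.667
M(nonword) = 4221/6 = 703.500
Difference = 703.500 − 589.667 = 113.833 ms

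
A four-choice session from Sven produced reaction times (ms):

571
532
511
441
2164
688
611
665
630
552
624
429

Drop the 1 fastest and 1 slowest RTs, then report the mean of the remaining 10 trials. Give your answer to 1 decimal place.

582.5 ms

Sorted: 429, 441, 511, 532, 552, 571, 611, 624, 630, 665, 688, 2164
Drop lowest 1 (429) and highest 1 (2164)
Remaining (n=10): Σ = 5825, mean = 5825/10 = 582.500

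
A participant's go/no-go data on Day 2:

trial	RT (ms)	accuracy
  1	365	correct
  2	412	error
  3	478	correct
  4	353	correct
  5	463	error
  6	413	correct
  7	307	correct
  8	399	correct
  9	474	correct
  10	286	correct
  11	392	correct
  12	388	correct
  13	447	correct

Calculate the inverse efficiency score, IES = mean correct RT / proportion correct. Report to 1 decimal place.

462.2 ms

Correct trials (n=11): 365, 478, 353, 413, 307, 399, 474, 286, 392, 388, 447
Mean correct RT = 4302/11 = 391.0909 ms
Proportion correct = 11/13
IES = 391.0909 / (11/13) = 462.198 ms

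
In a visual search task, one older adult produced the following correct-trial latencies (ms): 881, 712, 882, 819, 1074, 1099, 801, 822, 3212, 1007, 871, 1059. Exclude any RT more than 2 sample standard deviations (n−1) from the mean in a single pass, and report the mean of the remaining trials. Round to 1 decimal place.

n = 12, ΣRT = 13239, M = 1103.250
Σ(x−M)² = 5015540.25; s = √(5015540.25/11) = 675.247
Cutoffs: 1103.250 ± 2·675.247 → [-247.2, 2453.7]
Outside: 3212 → excluded.
Retained (n=11): Σ = 10027, mean = 10027/11 = 911.545

911.5 ms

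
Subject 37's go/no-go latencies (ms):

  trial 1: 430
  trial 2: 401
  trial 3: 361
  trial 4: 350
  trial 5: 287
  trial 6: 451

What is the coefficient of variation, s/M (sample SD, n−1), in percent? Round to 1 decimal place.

15.7%

n = 6, Σ = 2280, M = 380.0000
Σ(x−M)² = 17892.000; s = √(17892.000/5) = 59.8197
CV = 59.8197 / 380.0000 = 0.15742 = 15.742%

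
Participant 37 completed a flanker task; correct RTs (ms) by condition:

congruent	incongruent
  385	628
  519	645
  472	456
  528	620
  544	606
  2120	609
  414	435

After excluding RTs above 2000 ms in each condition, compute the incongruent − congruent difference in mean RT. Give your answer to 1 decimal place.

94.3 ms

congruent: exclude 2120
M(congruent) = 2862/6 = 477.000
M(incongruent) = 3999/7 = 571.286
Difference = 571.286 − 477.000 = 94.286 ms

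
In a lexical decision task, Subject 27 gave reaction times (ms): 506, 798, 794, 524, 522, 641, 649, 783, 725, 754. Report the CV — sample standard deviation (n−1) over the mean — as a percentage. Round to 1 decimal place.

n = 10, Σ = 6696, M = 669.6000
Σ(x−M)² = 126006.400; s = √(126006.400/9) = 118.3246
CV = 118.3246 / 669.6000 = 0.17671 = 17.671%

17.7%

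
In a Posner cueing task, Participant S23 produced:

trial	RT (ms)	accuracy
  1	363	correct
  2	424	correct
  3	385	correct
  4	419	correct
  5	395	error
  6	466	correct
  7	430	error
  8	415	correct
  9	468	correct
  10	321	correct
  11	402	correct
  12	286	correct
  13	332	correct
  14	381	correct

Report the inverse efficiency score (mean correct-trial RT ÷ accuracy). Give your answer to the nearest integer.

453 ms

Correct trials (n=12): 363, 424, 385, 419, 466, 415, 468, 321, 402, 286, 332, 381
Mean correct RT = 4662/12 = 388.5000 ms
Proportion correct = 12/14
IES = 388.5000 / (12/14) = 453.250 ms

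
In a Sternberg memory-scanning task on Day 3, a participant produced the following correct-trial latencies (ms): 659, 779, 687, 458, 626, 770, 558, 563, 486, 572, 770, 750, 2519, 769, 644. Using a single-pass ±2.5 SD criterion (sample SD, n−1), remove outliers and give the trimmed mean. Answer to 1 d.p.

n = 15, ΣRT = 11610, M = 774.000
Σ(x−M)² = 3420062.00; s = √(3420062.00/14) = 494.257
Cutoffs: 774.000 ± 2.5·494.257 → [-461.6, 2009.6]
Outside: 2519 → excluded.
Retained (n=14): Σ = 9091, mean = 9091/14 = 649.357

649.4 ms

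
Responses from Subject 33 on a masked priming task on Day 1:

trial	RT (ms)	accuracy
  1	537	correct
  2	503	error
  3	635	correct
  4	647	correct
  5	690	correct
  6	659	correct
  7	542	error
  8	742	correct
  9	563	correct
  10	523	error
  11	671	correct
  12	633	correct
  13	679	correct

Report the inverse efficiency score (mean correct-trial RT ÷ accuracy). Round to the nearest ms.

Correct trials (n=10): 537, 635, 647, 690, 659, 742, 563, 671, 633, 679
Mean correct RT = 6456/10 = 645.6000 ms
Proportion correct = 10/13
IES = 645.6000 / (10/13) = 839.280 ms

839 ms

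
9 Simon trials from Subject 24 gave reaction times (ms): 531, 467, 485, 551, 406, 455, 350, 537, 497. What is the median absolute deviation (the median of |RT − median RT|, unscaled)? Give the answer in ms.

46 ms

Sorted: 350, 406, 455, 467, 485, 497, 531, 537, 551 → median = 485
|x − 485|: 46, 18, 0, 66, 79, 30, 135, 52, 12
Sorted deviations: 0, 12, 18, 30, 46, 52, 66, 79, 135 → MAD = 46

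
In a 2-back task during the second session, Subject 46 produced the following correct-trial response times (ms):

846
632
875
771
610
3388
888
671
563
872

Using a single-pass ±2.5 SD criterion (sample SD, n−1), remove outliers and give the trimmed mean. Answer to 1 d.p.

n = 10, ΣRT = 10116, M = 1011.600
Σ(x−M)² = 6408642.40; s = √(6408642.40/9) = 843.843
Cutoffs: 1011.600 ± 2.5·843.843 → [-1098.0, 3121.2]
Outside: 3388 → excluded.
Retained (n=9): Σ = 6728, mean = 6728/9 = 747.556

747.6 ms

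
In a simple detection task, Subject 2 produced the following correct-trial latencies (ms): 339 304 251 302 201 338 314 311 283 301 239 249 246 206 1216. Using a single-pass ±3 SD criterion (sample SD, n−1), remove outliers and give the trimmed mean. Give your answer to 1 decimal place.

n = 15, ΣRT = 5100, M = 340.000
Σ(x−M)² = 848924.00; s = √(848924.00/14) = 246.247
Cutoffs: 340.000 ± 3·246.247 → [-398.7, 1078.7]
Outside: 1216 → excluded.
Retained (n=14): Σ = 3884, mean = 3884/14 = 277.429

277.4 ms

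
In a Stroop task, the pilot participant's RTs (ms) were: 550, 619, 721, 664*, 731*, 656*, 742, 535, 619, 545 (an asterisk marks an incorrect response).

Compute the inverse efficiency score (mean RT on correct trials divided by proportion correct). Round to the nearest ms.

884 ms

Correct trials (n=7): 550, 619, 721, 742, 535, 619, 545
Mean correct RT = 4331/7 = 618.7143 ms
Proportion correct = 7/10
IES = 618.7143 / (7/10) = 883.878 ms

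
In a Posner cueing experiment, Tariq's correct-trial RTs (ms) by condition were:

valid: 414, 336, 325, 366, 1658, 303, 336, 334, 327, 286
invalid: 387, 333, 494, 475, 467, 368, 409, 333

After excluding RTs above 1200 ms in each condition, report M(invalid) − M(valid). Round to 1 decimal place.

valid: exclude 1658
M(valid) = 3027/9 = 336.333
M(invalid) = 3266/8 = 408.250
Difference = 408.250 − 336.333 = 71.917 ms

71.9 ms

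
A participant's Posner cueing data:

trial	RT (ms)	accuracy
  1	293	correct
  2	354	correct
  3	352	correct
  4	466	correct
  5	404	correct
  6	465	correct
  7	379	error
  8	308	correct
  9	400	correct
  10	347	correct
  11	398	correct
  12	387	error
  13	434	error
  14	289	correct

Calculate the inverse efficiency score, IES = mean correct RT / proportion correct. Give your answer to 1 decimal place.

471.6 ms

Correct trials (n=11): 293, 354, 352, 466, 404, 465, 308, 400, 347, 398, 289
Mean correct RT = 4076/11 = 370.5455 ms
Proportion correct = 11/14
IES = 370.5455 / (11/14) = 471.603 ms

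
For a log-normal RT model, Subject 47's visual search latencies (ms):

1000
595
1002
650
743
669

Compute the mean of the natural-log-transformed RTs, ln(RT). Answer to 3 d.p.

6.633

ln(RT): 6.9078, 6.3886, 6.9098, 6.4770, 6.6107, 6.5058
Σ ln(RT) = 39.7995
Mean = 39.7995/6 = 6.63325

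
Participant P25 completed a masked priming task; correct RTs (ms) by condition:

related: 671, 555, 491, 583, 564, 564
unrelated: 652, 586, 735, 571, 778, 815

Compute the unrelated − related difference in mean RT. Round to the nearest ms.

118 ms

M(related) = 3428/6 = 571.333
M(unrelated) = 4137/6 = 689.500
Difference = 689.500 − 571.333 = 118.167 ms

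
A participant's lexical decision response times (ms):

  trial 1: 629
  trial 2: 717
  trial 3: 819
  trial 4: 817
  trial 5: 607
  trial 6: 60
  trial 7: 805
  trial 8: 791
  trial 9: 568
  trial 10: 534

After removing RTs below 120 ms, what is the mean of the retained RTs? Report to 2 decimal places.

698.56 ms

Excluded: 60
Retained (n=9): Σ = 6287
Mean = 6287/9 = 698.5556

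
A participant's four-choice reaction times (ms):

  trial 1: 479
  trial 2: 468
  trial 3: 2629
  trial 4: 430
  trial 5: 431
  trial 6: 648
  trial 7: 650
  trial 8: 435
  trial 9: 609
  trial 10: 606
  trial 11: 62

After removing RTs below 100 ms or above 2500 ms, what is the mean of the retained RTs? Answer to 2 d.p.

528.44 ms

Excluded: 62, 2629
Retained (n=9): Σ = 4756
Mean = 4756/9 = 528.4444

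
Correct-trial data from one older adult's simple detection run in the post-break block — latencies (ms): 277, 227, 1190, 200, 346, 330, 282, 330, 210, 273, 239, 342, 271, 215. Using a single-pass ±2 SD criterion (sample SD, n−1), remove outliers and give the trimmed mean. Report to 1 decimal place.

272.5 ms

n = 14, ΣRT = 4732, M = 338.000
Σ(x−M)² = 814362.00; s = √(814362.00/13) = 250.286
Cutoffs: 338.000 ± 2·250.286 → [-162.6, 838.6]
Outside: 1190 → excluded.
Retained (n=13): Σ = 3542, mean = 3542/13 = 272.462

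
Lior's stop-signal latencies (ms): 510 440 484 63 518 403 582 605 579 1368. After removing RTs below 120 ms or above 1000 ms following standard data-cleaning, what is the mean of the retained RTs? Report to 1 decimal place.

Excluded: 63, 1368
Retained (n=8): Σ = 4121
Mean = 4121/8 = 515.1250

515.1 ms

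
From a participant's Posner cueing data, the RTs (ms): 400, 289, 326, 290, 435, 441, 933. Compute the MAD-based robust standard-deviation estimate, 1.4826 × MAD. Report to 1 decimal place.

109.7 ms

Sorted: 289, 290, 326, 400, 435, 441, 933 → median = 400
|x − 400| sorted: 0, 35, 41, 74, 110, 111, 533 → MAD = 74
Robust SD ≈ 1.4826 × 74 = 109.712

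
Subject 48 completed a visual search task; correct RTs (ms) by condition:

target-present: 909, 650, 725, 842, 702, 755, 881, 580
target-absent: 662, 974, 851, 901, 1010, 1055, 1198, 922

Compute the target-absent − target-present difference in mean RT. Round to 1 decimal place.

M(target-present) = 6044/8 = 755.500
M(target-absent) = 7573/8 = 946.625
Difference = 946.625 − 755.500 = 191.125 ms

191.1 ms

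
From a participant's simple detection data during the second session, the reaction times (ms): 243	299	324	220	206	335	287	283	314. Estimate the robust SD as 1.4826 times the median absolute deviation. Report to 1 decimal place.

Sorted: 206, 220, 243, 283, 287, 299, 314, 324, 335 → median = 287
|x − 287| sorted: 0, 4, 12, 27, 37, 44, 48, 67, 81 → MAD = 37
Robust SD ≈ 1.4826 × 37 = 54.856

54.9 ms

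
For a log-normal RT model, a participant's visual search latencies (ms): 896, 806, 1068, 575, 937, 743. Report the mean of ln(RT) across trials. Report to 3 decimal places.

ln(RT): 6.7979, 6.6921, 6.9735, 6.3544, 6.8427, 6.6107
Σ ln(RT) = 40.2713
Mean = 40.2713/6 = 6.71189

6.712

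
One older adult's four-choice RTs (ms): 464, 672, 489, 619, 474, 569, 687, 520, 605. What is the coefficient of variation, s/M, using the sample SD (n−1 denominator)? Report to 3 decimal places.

0.149

n = 9, Σ = 5099, M = 566.5556
Σ(x−M)² = 57126.222; s = √(57126.222/8) = 84.5031
CV = 84.5031 / 566.5556 = 0.14915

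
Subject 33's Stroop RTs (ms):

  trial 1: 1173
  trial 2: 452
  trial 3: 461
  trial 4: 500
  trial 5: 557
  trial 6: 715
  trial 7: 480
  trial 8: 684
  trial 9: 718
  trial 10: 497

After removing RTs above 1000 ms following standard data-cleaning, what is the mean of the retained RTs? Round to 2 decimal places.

Excluded: 1173
Retained (n=9): Σ = 5064
Mean = 5064/9 = 562.6667

562.67 ms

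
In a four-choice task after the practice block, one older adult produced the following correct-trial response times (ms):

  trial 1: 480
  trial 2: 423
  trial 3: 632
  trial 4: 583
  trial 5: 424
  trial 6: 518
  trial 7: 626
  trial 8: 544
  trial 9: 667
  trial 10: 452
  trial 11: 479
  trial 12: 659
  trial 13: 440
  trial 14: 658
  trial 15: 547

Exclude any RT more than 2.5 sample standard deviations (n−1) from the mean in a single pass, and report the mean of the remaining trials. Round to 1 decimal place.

n = 15, ΣRT = 8132, M = 542.133
Σ(x−M)² = 114613.73; s = √(114613.73/14) = 90.480
Cutoffs: 542.133 ± 2.5·90.480 → [315.9, 768.3]
No RTs fall outside the cutoffs; all 15 retained. Mean = 8132/15 = 542.133

542.1 ms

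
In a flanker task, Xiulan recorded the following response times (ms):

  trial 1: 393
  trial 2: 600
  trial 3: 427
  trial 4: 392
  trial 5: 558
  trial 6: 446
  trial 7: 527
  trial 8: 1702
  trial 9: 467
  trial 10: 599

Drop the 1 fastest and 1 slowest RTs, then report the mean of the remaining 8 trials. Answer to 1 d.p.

Sorted: 392, 393, 427, 446, 467, 527, 558, 599, 600, 1702
Drop lowest 1 (392) and highest 1 (1702)
Remaining (n=8): Σ = 4017, mean = 4017/8 = 502.125

502.1 ms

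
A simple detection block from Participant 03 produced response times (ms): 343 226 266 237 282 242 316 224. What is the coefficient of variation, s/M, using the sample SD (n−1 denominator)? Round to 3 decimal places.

0.164

n = 8, Σ = 2136, M = 267.0000
Σ(x−M)² = 13458.000; s = √(13458.000/7) = 43.8471
CV = 43.8471 / 267.0000 = 0.16422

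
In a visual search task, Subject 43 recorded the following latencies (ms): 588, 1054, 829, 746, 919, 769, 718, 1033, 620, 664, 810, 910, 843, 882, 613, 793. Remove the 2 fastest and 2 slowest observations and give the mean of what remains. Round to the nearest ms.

Sorted: 588, 613, 620, 664, 718, 746, 769, 793, 810, 829, 843, 882, 910, 919, 1033, 1054
Drop lowest 2 (588, 613) and highest 2 (1033, 1054)
Remaining (n=12): Σ = 9503, mean = 9503/12 = 791.917

792 ms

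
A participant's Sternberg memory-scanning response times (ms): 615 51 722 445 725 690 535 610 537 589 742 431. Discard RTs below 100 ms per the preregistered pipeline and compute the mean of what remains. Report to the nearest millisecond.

604 ms

Excluded: 51
Retained (n=11): Σ = 6641
Mean = 6641/11 = 603.7273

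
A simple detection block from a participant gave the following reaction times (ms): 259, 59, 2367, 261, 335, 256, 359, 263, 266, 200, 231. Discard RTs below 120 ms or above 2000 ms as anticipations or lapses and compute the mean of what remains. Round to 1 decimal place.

270.0 ms

Excluded: 59, 2367
Retained (n=9): Σ = 2430
Mean = 2430/9 = 270.0000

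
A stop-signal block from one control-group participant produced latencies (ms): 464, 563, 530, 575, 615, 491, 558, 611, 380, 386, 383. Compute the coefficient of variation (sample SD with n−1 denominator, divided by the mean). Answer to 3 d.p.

0.179

n = 11, Σ = 5556, M = 505.0909
Σ(x−M)² = 81580.909; s = √(81580.909/10) = 90.3222
CV = 90.3222 / 505.0909 = 0.17882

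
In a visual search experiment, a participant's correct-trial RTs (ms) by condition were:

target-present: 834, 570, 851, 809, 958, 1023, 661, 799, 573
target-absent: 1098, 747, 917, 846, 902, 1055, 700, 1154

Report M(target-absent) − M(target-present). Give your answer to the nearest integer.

M(target-present) = 7078/9 = 786.444
M(target-absent) = 7419/8 = 927.375
Difference = 927.375 − 786.444 = 140.931 ms

141 ms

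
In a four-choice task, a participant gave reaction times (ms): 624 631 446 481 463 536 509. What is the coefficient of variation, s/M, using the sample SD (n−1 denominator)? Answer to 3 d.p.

0.142

n = 7, Σ = 3690, M = 527.1429
Σ(x−M)² = 33402.857; s = √(33402.857/6) = 74.6133
CV = 74.6133 / 527.1429 = 0.14154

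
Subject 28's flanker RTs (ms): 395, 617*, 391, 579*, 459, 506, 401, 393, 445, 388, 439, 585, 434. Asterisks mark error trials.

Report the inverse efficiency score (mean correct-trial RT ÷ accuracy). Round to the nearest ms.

Correct trials (n=11): 395, 391, 459, 506, 401, 393, 445, 388, 439, 585, 434
Mean correct RT = 4836/11 = 439.6364 ms
Proportion correct = 11/13
IES = 439.6364 / (11/13) = 519.570 ms

520 ms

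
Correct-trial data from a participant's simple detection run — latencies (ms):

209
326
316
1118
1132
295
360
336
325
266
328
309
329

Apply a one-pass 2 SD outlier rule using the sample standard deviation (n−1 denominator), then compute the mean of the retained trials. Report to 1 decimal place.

n = 13, ΣRT = 5649, M = 434.538
Σ(x−M)² = 1143661.23; s = √(1143661.23/12) = 308.715
Cutoffs: 434.538 ± 2·308.715 → [-182.9, 1052.0]
Outside: 1118, 1132 → excluded.
Retained (n=11): Σ = 3399, mean = 3399/11 = 309.000

309.0 ms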